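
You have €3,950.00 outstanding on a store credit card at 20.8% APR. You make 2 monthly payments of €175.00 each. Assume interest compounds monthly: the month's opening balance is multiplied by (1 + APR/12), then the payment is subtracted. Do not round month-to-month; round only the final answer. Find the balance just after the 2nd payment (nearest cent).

Monthly rate r = 20.8%/12 = 1.73333% = 0.0173333.
Each month: B ← B·(1+r) − €175.00.
Month 1: interest €68.47; balance after payment €3,843.47.
Month 2: interest €66.62; balance after payment €3,735.09.

€3,735.09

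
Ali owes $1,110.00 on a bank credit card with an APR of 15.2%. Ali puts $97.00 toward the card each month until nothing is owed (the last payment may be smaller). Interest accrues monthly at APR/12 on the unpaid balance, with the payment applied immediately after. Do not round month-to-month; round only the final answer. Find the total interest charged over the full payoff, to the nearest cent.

Monthly rate r = 15.2%/12 = 1.26667% = 0.0126667.
Payoff takes n = ⌈−ln(1 − rB₀/P)/ln(1+r)⌉ = ⌈12.441⌉ = 13 payments; the last is $42.91.
Total paid = 12·$97.00 + $42.91 = $1,206.91.
Total interest = total paid − principal = $1,206.91 − $1,110.00 = $96.91.

$96.91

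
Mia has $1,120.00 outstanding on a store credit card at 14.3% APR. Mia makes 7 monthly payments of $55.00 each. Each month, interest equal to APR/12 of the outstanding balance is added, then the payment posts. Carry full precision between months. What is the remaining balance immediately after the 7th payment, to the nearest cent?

Monthly rate r = 14.3%/12 = 1.19167% = 0.0119167.
Each month: B ← B·(1+r) − $55.00.
Month 1: interest $13.35; balance after payment $1,078.35.
Month 2: interest $12.85; balance after payment $1,036.20.
Month 3: interest $12.35; balance after payment $993.54.
Month 4: interest $11.84; balance after payment $950.38.
Month 5: interest $11.33; balance after payment $906.71.
Month 6: interest $10.80; balance after payment $862.52.
Month 7: interest $10.28; balance after payment $817.79.

$817.79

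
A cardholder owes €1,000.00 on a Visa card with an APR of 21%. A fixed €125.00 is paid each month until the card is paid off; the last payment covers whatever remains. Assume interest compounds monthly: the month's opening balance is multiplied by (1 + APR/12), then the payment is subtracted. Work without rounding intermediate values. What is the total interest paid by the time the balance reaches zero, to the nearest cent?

Monthly rate r = 21%/12 = 1.75% = 0.0175.
Payoff takes n = ⌈−ln(1 − rB₀/P)/ln(1+r)⌉ = ⌈8.694⌉ = 9 payments; the last is €86.94.
Total paid = 8·€125.00 + €86.94 = €1,086.94.
Total interest = total paid − principal = €1,086.94 − €1,000.00 = €86.94.

€86.94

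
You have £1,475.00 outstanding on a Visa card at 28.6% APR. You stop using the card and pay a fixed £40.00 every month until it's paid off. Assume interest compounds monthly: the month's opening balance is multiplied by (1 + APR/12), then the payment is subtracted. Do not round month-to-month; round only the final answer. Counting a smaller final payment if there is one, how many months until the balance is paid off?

90 payments

Monthly rate r = 28.6%/12 = 2.38333% = 0.0238333.
Recurrence: B ← B·(1+r) − £40.00.
Month 1: interest £35.15; balance after payment £1,470.15.
Month 2: interest £35.04; balance after payment £1,465.19.
Closed form: n = −ln(1 − rB₀/P)/ln(1+r) = −ln(0.12115)/ln(1.02383) ≈ 89.615, so the balance reaches zero during payment 90.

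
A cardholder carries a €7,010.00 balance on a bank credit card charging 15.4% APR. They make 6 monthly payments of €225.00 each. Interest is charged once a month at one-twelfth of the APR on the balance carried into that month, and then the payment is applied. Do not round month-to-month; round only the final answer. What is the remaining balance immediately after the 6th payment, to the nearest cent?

Monthly rate r = 15.4%/12 = 1.28333% = 0.0128333.
Each month: B ← B·(1+r) − €225.00.
Month 1: interest €89.96; balance after payment €6,874.96.
Month 2: interest €88.23; balance after payment €6,738.19.
Month 3: interest €86.47; balance after payment €6,599.66.
Month 4: interest €84.70; balance after payment €6,459.36.
Month 5: interest €82.90; balance after payment €6,317.25.
Month 6: interest €81.07; balance after payment €6,173.33.

€6,173.33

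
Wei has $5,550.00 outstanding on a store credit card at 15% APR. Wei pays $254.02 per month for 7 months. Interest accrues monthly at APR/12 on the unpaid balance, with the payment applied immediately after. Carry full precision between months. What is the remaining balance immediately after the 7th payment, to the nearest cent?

Monthly rate r = 15%/12 = 1.25% = 0.0125.
Each month: B ← B·(1+r) − $254.02.
Month 1: interest $69.38; balance after payment $5,365.35.
Month 2: interest $67.07; balance after payment $5,178.40.
Month 3: interest $64.73; balance after payment $4,989.11.
Month 4: interest $62.36; balance after payment $4,797.46.
Month 5: interest $59.97; balance after payment $4,603.40.
Month 6: interest $57.54; balance after payment $4,406.93.
Month 7: interest $55.09; balance after payment $4,207.99.

$4,207.99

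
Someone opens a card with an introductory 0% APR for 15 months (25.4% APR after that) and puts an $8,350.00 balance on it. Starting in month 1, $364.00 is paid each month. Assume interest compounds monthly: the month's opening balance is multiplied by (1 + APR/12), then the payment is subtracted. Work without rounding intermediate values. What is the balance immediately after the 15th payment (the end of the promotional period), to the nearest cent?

$2,890.00

Promo months 1–15 at r₀ = 0%/12 = 0; months 16+ at r₁ = 25.4%/12 = 0.0211667.
After month 15 (no interest yet): B = $8,350.00 − 15·$364.00 = $2,890.00.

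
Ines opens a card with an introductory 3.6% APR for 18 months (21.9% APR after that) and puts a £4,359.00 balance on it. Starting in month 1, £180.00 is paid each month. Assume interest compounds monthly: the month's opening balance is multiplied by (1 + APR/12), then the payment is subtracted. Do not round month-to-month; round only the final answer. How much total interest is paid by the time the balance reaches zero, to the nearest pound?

£261

Promo months 1–18 at r₀ = 3.6%/12 = 0.003; months 19+ at r₁ = 21.9%/12 = 0.01825.
After month 18: iterate B ← B·(1+r₀) − £180.00 for 18 months → £1,276.53.
Then at r₁ with £180.00/mo: n₂ = −ln(1 − r₁·B/P)/ln(1+r₁) ≈ 7.66 → 8 more payments.
Total paid = 25·£180.00 + £119.84 = £4,619.84; interest = £4,619.84 − £4,359.00 = £260.84.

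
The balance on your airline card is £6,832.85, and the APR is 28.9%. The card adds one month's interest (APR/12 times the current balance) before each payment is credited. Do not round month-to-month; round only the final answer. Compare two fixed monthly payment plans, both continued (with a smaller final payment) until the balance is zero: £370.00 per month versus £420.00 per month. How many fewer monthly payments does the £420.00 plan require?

Monthly rate r = 28.9%/12 = 2.40833% = 0.0240833.
At £370.00/mo: n = ⌈−ln(1 − rB₀/P)/ln(1+r)⌉ = 25 payments (last £268.12); total interest = total paid − £6,832.85 = £2,315.27.
At £420.00/mo: 21 payments (last £376.39); total interest £1,943.54.
Payments saved = 25 − 21 = 4.

4 fewer payments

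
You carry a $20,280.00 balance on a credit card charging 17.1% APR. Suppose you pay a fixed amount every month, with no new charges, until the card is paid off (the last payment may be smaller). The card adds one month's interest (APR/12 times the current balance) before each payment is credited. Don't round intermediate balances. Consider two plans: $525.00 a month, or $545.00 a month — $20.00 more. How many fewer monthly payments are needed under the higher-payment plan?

3 fewer payments

Monthly rate r = 17.1%/12 = 1.425% = 0.01425.
At $525.00/mo: n = ⌈−ln(1 − rB₀/P)/ln(1+r)⌉ = 57 payments (last $266.46); total interest = total paid − $20,280.00 = $9,386.46.
At $545.00/mo: 54 payments (last $218.54); total interest $8,823.54.
Payments saved = 57 − 54 = 3.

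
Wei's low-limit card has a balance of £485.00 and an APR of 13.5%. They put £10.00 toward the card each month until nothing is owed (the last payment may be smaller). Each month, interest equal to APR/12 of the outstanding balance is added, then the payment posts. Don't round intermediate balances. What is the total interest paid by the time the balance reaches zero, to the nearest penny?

£220.14

Monthly rate r = 13.5%/12 = 1.125% = 0.01125.
Payoff takes n = ⌈−ln(1 − rB₀/P)/ln(1+r)⌉ = ⌈70.512⌉ = 71 payments; the last is £5.14.
Total paid = 70·£10.00 + £5.14 = £705.14.
Total interest = total paid − principal = £705.14 − £485.00 = £220.14.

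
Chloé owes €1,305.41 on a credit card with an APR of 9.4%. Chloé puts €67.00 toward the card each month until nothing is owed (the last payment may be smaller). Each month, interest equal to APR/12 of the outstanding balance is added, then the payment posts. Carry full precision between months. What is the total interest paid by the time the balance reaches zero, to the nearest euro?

Monthly rate r = 9.4%/12 = 0.783333% = 0.00783333.
Payoff takes n = ⌈−ln(1 − rB₀/P)/ln(1+r)⌉ = ⌈21.224⌉ = 22 payments; the last is €15.07.
Total paid = 21·€67.00 + €15.07 = €1,422.07.
Total interest = total paid − principal = €1,422.07 − €1,305.41 = €116.66.

€117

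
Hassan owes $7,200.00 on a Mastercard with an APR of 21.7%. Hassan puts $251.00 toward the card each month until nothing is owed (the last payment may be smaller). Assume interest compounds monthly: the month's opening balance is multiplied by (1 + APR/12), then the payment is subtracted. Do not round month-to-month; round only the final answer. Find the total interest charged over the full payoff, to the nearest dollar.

$3,043

Monthly rate r = 21.7%/12 = 1.80833% = 0.0180833.
Payoff takes n = ⌈−ln(1 − rB₀/P)/ln(1+r)⌉ = ⌈40.806⌉ = 41 payments; the last is $202.67.
Total paid = 40·$251.00 + $202.67 = $10,242.67.
Total interest = total paid − principal = $10,242.67 − $7,200.00 = $3,042.67.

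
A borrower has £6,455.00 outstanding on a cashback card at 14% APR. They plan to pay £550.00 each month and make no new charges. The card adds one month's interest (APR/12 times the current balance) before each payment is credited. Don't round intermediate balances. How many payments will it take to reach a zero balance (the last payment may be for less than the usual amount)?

Monthly rate r = 14%/12 = 1.16667% = 0.0116667.
Recurrence: B ← B·(1+r) − £550.00.
Month 1: interest £75.31; balance after payment £5,980.31.
Month 2: interest £69.77; balance after payment £5,500.08.
Closed form: n = −ln(1 − rB₀/P)/ln(1+r) = −ln(0.86308)/ln(1.01167) ≈ 12.695, so the balance reaches zero during payment 13.

13 payments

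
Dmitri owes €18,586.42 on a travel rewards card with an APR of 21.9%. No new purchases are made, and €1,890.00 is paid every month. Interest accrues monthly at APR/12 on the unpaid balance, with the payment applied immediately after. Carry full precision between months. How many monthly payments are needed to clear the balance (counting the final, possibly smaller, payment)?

11 payments

Monthly rate r = 21.9%/12 = 1.825% = 0.01825.
Recurrence: B ← B·(1+r) − €1,890.00.
Month 1: interest €339.20; balance after payment €17,035.62.
Month 2: interest €310.90; balance after payment €15,456.52.
Closed form: n = −ln(1 − rB₀/P)/ln(1+r) = −ln(0.82053)/ln(1.01825) ≈ 10.937, so the balance reaches zero during payment 11.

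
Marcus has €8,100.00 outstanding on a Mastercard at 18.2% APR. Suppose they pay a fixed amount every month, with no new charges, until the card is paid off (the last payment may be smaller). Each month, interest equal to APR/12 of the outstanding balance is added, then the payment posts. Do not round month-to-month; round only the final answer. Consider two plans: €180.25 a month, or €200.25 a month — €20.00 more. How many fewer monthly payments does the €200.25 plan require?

13 fewer payments

Monthly rate r = 18.2%/12 = 1.51667% = 0.0151667.
At €180.25/mo: n = ⌈−ln(1 − rB₀/P)/ln(1+r)⌉ = 77 payments (last €3.47); total interest = total paid − €8,100.00 = €5,602.47.
At €200.25/mo: 64 payments (last €30.17); total interest €4,545.92.
Payments saved = 77 − 64 = 13.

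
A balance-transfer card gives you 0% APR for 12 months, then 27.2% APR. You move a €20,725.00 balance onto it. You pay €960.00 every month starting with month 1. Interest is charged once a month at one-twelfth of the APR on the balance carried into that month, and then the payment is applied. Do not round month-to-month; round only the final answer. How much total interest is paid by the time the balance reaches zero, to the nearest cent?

€1,291.75

Promo months 1–12 at r₀ = 0%/12 = 0; months 13+ at r₁ = 27.2%/12 = 0.0226667.
After month 12 (no interest yet): B = €20,725.00 − 12·€960.00 = €9,205.00.
Then at r₁ with €960.00/mo: n₂ = −ln(1 − r₁·B/P)/ln(1+r₁) ≈ 10.93 → 11 more payments.
Total paid = 22·€960.00 + €896.75 = €22,016.75; interest = €22,016.75 − €20,725.00 = €1,291.75.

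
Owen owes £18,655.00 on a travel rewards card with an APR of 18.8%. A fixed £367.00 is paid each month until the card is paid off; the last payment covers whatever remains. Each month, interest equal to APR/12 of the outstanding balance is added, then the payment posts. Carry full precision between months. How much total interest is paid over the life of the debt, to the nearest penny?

Monthly rate r = 18.8%/12 = 1.56667% = 0.0156667.
Payoff takes n = ⌈−ln(1 − rB₀/P)/ln(1+r)⌉ = ⌈102.370⌉ = 103 payments; the last is £136.58.
Total paid = 102·£367.00 + £136.58 = £37,570.58.
Total interest = total paid − principal = £37,570.58 − £18,655.00 = £18,915.58.

£18,915.58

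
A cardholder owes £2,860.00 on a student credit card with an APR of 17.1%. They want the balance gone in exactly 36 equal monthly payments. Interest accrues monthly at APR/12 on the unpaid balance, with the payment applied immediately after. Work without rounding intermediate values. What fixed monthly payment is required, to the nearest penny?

£102.11

Monthly rate r = 17.1%/12 = 1.425% = 0.01425.
Level-payment amortization: P = B₀·r / (1 − (1+r)^(−n)) = 2860.00·0.01425 / (1 − 1.01425^(−36)).
Denominator 1 − (1+r)^(−36) = 0.399131537.
P = 40.755 / 0.399131537 ≈ 102.11.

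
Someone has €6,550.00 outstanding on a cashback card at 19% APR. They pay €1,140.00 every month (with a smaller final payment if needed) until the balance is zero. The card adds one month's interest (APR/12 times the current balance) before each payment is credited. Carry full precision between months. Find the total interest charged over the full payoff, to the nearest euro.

€372

Monthly rate r = 19%/12 = 1.58333% = 0.0158333.
Payoff takes n = ⌈−ln(1 − rB₀/P)/ln(1+r)⌉ = ⌈6.072⌉ = 7 payments; the last is €82.15.
Total paid = 6·€1,140.00 + €82.15 = €6,922.15.
Total interest = total paid − principal = €6,922.15 − €6,550.00 = €372.15.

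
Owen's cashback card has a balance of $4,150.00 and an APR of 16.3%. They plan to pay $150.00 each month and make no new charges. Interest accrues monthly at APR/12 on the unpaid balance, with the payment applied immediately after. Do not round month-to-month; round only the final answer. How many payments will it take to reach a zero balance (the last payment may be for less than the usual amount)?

35 payments

Monthly rate r = 16.3%/12 = 1.35833% = 0.0135833.
Recurrence: B ← B·(1+r) − $150.00.
Month 1: interest $56.37; balance after payment $4,056.37.
Month 2: interest $55.10; balance after payment $3,961.47.
Closed form: n = −ln(1 − rB₀/P)/ln(1+r) = −ln(0.62419)/ln(1.01358) ≈ 34.932, so the balance reaches zero during payment 35.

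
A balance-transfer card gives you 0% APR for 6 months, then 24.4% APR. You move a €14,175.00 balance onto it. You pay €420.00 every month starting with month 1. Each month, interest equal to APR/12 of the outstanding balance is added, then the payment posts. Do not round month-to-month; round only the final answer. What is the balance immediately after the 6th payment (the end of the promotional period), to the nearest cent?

€11,655.00

Promo months 1–6 at r₀ = 0%/12 = 0; months 7+ at r₁ = 24.4%/12 = 0.0203333.
After month 6 (no interest yet): B = €14,175.00 − 6·€420.00 = €11,655.00.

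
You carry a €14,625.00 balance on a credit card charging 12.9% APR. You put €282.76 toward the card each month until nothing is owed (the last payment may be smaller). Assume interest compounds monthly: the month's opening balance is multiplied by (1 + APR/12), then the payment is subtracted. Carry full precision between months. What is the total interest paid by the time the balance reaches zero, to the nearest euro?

Monthly rate r = 12.9%/12 = 1.075% = 0.01075.
Payoff takes n = ⌈−ln(1 − rB₀/P)/ln(1+r)⌉ = ⌈75.937⌉ = 76 payments; the last is €264.98.
Total paid = 75·€282.76 + €264.98 = €21,471.98.
Total interest = total paid − principal = €21,471.98 − €14,625.00 = €6,846.98.

€6,847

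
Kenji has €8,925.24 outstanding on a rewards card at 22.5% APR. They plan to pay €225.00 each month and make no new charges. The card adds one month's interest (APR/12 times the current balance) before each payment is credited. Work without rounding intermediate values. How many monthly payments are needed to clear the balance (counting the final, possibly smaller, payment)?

Monthly rate r = 22.5%/12 = 1.875% = 0.01875.
Recurrence: B ← B·(1+r) − €225.00.
Month 1: interest €167.35; balance after payment €8,867.59.
Month 2: interest €166.27; balance after payment €8,808.86.
Closed form: n = −ln(1 − rB₀/P)/ln(1+r) = −ln(0.25623)/ln(1.01875) ≈ 73.302, so the balance reaches zero during payment 74.

74 months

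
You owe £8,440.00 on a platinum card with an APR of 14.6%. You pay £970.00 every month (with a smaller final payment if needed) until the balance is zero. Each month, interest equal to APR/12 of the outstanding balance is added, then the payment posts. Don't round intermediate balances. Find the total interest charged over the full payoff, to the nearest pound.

Monthly rate r = 14.6%/12 = 1.21667% = 0.0121667.
Payoff takes n = ⌈−ln(1 − rB₀/P)/ln(1+r)⌉ = ⌈9.253⌉ = 10 payments; the last is £246.27.
Total paid = 9·£970.00 + £246.27 = £8,976.27.
Total interest = total paid − principal = £8,976.27 − £8,440.00 = £536.27.

£536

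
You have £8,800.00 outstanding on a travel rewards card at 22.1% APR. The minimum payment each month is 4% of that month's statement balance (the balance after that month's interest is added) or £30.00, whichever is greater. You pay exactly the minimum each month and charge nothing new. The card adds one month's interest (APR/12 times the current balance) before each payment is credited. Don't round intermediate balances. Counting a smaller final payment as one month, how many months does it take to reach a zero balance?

143 months

Monthly rate r = 22.1%/12 = 1.84167% = 0.0184167.
While 4% of the post-interest balance exceeds £30.00, each month B ← (B·(1+r))·(1 − 0.04), i.e. B shrinks by the factor (1+r)·0.96 = 0.97768.
This holds for months 1–110. Entering month 111 the balance is £734.72; 4% of the post-interest balance is now below £30.00, so the flat £30.00 minimum applies from here.
From month 111 a fixed £30.00 at rate r clears £734.72 in 33 more payments. Total: 110 + 33 = 143 months.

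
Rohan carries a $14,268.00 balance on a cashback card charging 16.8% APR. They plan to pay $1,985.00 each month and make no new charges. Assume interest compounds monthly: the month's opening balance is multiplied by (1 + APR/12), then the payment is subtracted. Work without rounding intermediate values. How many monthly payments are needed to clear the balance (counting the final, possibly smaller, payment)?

Monthly rate r = 16.8%/12 = 1.4% = 0.014.
Recurrence: B ← B·(1+r) − $1,985.00.
Month 1: interest $199.75; balance after payment $12,482.75.
Month 2: interest $174.76; balance after payment $10,672.51.
Closed form: n = −ln(1 − rB₀/P)/ln(1+r) = −ln(0.89937)/ln(1.014) ≈ 7.629, so the balance reaches zero during payment 8.

8 payments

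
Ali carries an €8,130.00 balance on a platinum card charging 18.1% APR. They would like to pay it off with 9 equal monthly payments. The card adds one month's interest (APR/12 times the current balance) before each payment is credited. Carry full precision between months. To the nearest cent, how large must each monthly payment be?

Monthly rate r = 18.1%/12 = 1.50833% = 0.0150833.
Level-payment amortization: P = B₀·r / (1 − (1+r)^(−n)) = 8130.00·0.0150833 / (1 − 1.01508^(−9)).
Denominator 1 − (1+r)^(−9) = 0.126053745.
P = 122.628 / 0.126053745 ≈ 972.82.

€972.82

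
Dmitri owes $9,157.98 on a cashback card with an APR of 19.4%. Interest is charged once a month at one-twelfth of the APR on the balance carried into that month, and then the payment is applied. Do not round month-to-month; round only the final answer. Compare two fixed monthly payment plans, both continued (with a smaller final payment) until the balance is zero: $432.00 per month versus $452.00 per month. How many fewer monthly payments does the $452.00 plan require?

Monthly rate r = 19.4%/12 = 1.61667% = 0.0161667.
At $432.00/mo: n = ⌈−ln(1 − rB₀/P)/ln(1+r)⌉ = 27 payments (last $72.40); total interest = total paid − $9,157.98 = $2,146.42.
At $452.00/mo: 25 payments (last $337.07); total interest $2,027.09.
Payments saved = 27 − 25 = 2.

2 fewer payments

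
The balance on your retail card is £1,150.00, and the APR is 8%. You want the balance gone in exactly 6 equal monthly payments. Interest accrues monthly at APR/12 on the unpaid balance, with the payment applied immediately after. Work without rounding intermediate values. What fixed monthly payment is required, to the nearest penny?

£196.16

Monthly rate r = 8%/12 = 0.666667% = 0.00666667.
Level-payment amortization: P = B₀·r / (1 − (1+r)^(−n)) = 1150.00·0.00666667 / (1 − 1.00667^(−6)).
Denominator 1 − (1+r)^(−6) = 0.0390830136.
P = 7.66667 / 0.0390830136 ≈ 196.16.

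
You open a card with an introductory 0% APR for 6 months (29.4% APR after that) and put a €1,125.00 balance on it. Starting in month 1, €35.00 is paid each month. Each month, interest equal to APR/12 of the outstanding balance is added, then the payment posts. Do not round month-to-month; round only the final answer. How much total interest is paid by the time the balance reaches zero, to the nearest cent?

€564.40

Promo months 1–6 at r₀ = 0%/12 = 0; months 7+ at r₁ = 29.4%/12 = 0.0245.
After month 6 (no interest yet): B = €1,125.00 − 6·€35.00 = €915.00.
Then at r₁ with €35.00/mo: n₂ = −ln(1 − r₁·B/P)/ln(1+r₁) ≈ 42.27 → 43 more payments.
Total paid = 48·€35.00 + €9.40 = €1,689.40; interest = €1,689.40 − €1,125.00 = €564.40.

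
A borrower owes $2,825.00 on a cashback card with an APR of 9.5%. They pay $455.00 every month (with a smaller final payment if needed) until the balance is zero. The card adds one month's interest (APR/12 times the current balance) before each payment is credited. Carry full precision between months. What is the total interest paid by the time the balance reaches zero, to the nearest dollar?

Monthly rate r = 9.5%/12 = 0.791667% = 0.00791667.
Payoff takes n = ⌈−ln(1 − rB₀/P)/ln(1+r)⌉ = ⌈6.392⌉ = 7 payments; the last is $178.67.
Total paid = 6·$455.00 + $178.67 = $2,908.67.
Total interest = total paid − principal = $2,908.67 − $2,825.00 = $83.67.

$84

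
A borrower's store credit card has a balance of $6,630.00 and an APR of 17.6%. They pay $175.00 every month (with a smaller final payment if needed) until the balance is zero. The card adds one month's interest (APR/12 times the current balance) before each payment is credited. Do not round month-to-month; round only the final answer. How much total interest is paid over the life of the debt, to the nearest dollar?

Monthly rate r = 17.6%/12 = 1.46667% = 0.0146667.
Payoff takes n = ⌈−ln(1 − rB₀/P)/ln(1+r)⌉ = ⌈55.711⌉ = 56 payments; the last is $124.67.
Total paid = 55·$175.00 + $124.67 = $9,749.67.
Total interest = total paid − principal = $9,749.67 − $6,630.00 = $3,119.67.

$3,120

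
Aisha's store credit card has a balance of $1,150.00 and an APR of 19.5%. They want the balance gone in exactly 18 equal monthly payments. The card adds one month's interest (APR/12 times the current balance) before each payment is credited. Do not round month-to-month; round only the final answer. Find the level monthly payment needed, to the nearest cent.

Monthly rate r = 19.5%/12 = 1.625% = 0.01625.
Level-payment amortization: P = B₀·r / (1 − (1+r)^(−n)) = 1150.00·0.01625 / (1 − 1.01625^(−18)).
Denominator 1 − (1+r)^(−18) = 0.251847821.
P = 18.6875 / 0.251847821 ≈ 74.20.

$74.20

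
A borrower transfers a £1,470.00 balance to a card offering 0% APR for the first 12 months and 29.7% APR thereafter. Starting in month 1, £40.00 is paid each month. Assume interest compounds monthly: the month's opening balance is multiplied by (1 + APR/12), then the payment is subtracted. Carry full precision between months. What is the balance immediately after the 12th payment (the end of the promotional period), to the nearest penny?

Promo months 1–12 at r₀ = 0%/12 = 0; months 13+ at r₁ = 29.7%/12 = 0.02475.
After month 12 (no interest yet): B = £1,470.00 − 12·£40.00 = £990.00.

£990.00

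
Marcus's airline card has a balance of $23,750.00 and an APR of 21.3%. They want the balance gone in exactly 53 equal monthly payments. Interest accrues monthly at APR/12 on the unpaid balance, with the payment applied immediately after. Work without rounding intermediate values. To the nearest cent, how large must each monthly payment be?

Monthly rate r = 21.3%/12 = 1.775% = 0.01775.
Level-payment amortization: P = B₀·r / (1 − (1+r)^(−n)) = 23750.00·0.01775 / (1 − 1.01775^(−53)).
Denominator 1 − (1+r)^(−53) = 0.606430791.
P = 421.563 / 0.606430791 ≈ 695.15.

$695.15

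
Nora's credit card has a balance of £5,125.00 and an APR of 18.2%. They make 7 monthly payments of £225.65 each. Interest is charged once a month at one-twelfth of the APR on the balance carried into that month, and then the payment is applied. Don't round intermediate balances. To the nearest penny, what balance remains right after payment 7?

Monthly rate r = 18.2%/12 = 1.51667% = 0.0151667.
Each month: B ← B·(1+r) − £225.65.
Month 1: interest £77.73; balance after payment £4,977.08.
Month 2: interest £75.49; balance after payment £4,826.91.
Month 3: interest £73.21; balance after payment £4,674.47.
Month 4: interest £70.90; balance after payment £4,519.72.
Month 5: interest £68.55; balance after payment £4,362.62.
Month 6: interest £66.17; balance after payment £4,203.13.
Month 7: interest £63.75; balance after payment £4,041.23.

£4,041.23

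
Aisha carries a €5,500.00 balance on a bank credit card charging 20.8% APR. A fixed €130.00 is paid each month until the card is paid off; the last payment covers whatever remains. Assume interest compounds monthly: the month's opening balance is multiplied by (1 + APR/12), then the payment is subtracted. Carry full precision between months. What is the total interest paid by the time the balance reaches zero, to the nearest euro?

Monthly rate r = 20.8%/12 = 1.73333% = 0.0173333.
Payoff takes n = ⌈−ln(1 − rB₀/P)/ln(1+r)⌉ = ⌈76.914⌉ = 77 payments; the last is €118.92.
Total paid = 76·€130.00 + €118.92 = €9,998.92.
Total interest = total paid − principal = €9,998.92 − €5,500.00 = €4,498.92.

€4,499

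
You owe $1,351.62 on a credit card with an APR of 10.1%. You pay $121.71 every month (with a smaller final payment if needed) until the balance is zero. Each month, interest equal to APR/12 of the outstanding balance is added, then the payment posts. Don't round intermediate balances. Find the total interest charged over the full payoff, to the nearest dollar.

$73

Monthly rate r = 10.1%/12 = 0.841667% = 0.00841667.
Payoff takes n = ⌈−ln(1 − rB₀/P)/ln(1+r)⌉ = ⌈11.708⌉ = 12 payments; the last is $86.28.
Total paid = 11·$121.71 + $86.28 = $1,425.09.
Total interest = total paid − principal = $1,425.09 − $1,351.62 = $73.47.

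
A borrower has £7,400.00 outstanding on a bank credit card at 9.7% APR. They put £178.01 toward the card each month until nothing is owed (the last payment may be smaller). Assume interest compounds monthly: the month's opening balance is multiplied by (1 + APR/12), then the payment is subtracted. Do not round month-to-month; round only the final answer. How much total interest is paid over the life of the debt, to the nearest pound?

Monthly rate r = 9.7%/12 = 0.808333% = 0.00808333.
Payoff takes n = ⌈−ln(1 − rB₀/P)/ln(1+r)⌉ = ⌈50.867⌉ = 51 payments; the last is £154.33.
Total paid = 50·£178.01 + £154.33 = £9,054.83.
Total interest = total paid − principal = £9,054.83 − £7,400.00 = £1,654.83.

£1,655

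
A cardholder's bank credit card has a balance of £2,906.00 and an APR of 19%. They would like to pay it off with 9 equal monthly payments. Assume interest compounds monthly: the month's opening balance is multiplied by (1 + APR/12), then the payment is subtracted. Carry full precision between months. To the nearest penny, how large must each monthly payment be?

£348.99

Monthly rate r = 19%/12 = 1.58333% = 0.0158333.
Level-payment amortization: P = B₀·r / (1 − (1+r)^(−n)) = 2906.00·0.0158333 / (1 − 1.01583^(−9)).
Denominator 1 − (1+r)^(−9) = 0.131843815.
P = 46.0117 / 0.131843815 ≈ 348.99.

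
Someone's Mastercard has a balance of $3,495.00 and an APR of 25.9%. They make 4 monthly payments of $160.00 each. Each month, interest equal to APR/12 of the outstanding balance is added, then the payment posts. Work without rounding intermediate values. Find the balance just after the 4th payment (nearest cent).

$3,145.63

Monthly rate r = 25.9%/12 = 2.15833% = 0.0215833.
Each month: B ← B·(1+r) − $160.00.
Month 1: interest $75.43; balance after payment $3,410.43.
Month 2: interest $73.61; balance after payment $3,324.04.
Month 3: interest $71.74; balance after payment $3,235.79.
Month 4: interest $69.84; balance after payment $3,145.63.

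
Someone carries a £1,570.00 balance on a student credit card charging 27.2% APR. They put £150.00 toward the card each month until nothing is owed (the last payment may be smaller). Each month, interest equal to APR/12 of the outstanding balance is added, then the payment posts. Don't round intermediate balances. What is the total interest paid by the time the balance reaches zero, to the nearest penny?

Monthly rate r = 27.2%/12 = 2.26667% = 0.0226667.
Payoff takes n = ⌈−ln(1 − rB₀/P)/ln(1+r)⌉ = ⌈12.083⌉ = 13 payments; the last is £12.54.
Total paid = 12·£150.00 + £12.54 = £1,812.54.
Total interest = total paid − principal = £1,812.54 − £1,570.00 = £242.54.

£242.54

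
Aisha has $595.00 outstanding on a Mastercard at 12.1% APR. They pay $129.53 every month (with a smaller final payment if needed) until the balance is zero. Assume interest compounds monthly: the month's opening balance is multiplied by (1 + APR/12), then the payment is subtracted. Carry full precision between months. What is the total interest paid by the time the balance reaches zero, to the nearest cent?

Monthly rate r = 12.1%/12 = 1.00833% = 0.0100833.
Payoff takes n = ⌈−ln(1 − rB₀/P)/ln(1+r)⌉ = ⌈4.727⌉ = 5 payments; the last is $94.30.
Total paid = 4·$129.53 + $94.30 = $612.42.
Total interest = total paid − principal = $612.42 − $595.00 = $17.42.

$17.42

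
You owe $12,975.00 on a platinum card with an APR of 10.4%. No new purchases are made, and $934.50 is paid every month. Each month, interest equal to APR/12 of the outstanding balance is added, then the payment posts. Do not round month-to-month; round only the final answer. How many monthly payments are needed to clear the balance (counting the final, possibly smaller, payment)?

15 months

Monthly rate r = 10.4%/12 = 0.866667% = 0.00866667.
Recurrence: B ← B·(1+r) − $934.50.
Month 1: interest $112.45; balance after payment $12,152.95.
Month 2: interest $105.33; balance after payment $11,323.78.
Closed form: n = −ln(1 − rB₀/P)/ln(1+r) = −ln(0.87967)/ln(1.00867) ≈ 14.858, so the balance reaches zero during payment 15.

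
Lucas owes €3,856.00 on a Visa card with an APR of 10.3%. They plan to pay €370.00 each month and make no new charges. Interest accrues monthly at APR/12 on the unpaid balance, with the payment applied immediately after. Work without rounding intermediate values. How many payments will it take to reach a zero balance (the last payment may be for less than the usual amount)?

Monthly rate r = 10.3%/12 = 0.858333% = 0.00858333.
Recurrence: B ← B·(1+r) − €370.00.
Month 1: interest €33.10; balance after payment €3,519.10.
Month 2: interest €30.21; balance after payment €3,179.30.
Closed form: n = −ln(1 − rB₀/P)/ln(1+r) = −ln(0.91055)/ln(1.00858) ≈ 10.964, so the balance reaches zero during payment 11.

11 payments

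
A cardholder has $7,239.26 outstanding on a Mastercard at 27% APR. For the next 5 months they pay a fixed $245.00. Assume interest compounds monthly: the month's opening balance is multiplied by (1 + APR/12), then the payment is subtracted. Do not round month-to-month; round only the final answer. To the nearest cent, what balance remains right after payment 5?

Monthly rate r = 27%/12 = 2.25% = 0.0225.
Each month: B ← B·(1+r) − $245.00.
Month 1: interest $162.88; balance after payment $7,157.14.
Month 2: interest $161.04; balance after payment $7,073.18.
Month 3: interest $159.15; balance after payment $6,987.33.
Month 4: interest $157.21; balance after payment $6,899.54.
Month 5: interest $155.24; balance after payment $6,809.78.

$6,809.78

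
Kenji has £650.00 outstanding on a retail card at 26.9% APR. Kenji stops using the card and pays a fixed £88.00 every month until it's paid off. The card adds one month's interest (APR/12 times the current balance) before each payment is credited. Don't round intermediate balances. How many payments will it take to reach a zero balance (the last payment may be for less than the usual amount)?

Monthly rate r = 26.9%/12 = 2.24167% = 0.0224167.
Recurrence: B ← B·(1+r) − £88.00.
Month 1: interest £14.57; balance after payment £576.57.
Month 2: interest £12.92; balance after payment £501.50.
Closed form: n = −ln(1 − rB₀/P)/ln(1+r) = −ln(0.83442)/ln(1.02242) ≈ 8.165, so the balance reaches zero during payment 9.

9 months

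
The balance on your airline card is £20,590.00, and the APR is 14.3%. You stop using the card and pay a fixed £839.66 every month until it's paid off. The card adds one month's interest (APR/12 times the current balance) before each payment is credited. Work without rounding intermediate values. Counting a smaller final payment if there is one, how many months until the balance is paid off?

Monthly rate r = 14.3%/12 = 1.19167% = 0.0119167.
Recurrence: B ← B·(1+r) − £839.66.
Month 1: interest £245.36; balance after payment £19,995.70.
Month 2: interest £238.28; balance after payment £19,394.33.
Closed form: n = −ln(1 − rB₀/P)/ln(1+r) = −ln(0.70778)/ln(1.01192) ≈ 29.176, so the balance reaches zero during payment 30.

30 payments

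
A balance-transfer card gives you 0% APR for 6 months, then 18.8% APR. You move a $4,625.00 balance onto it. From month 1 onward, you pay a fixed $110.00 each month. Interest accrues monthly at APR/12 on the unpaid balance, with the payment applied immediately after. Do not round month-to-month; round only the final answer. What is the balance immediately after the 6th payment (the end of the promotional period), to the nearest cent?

$3,965.00

Promo months 1–6 at r₀ = 0%/12 = 0; months 7+ at r₁ = 18.8%/12 = 0.0156667.
After month 6 (no interest yet): B = $4,625.00 − 6·$110.00 = $3,965.00.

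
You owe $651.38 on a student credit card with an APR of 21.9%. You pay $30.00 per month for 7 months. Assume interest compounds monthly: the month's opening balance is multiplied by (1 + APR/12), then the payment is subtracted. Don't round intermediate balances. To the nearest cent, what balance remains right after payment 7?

Monthly rate r = 21.9%/12 = 1.825% = 0.01825.
Each month: B ← B·(1+r) − $30.00.
Month 1: interest $11.89; balance after payment $633.27.
Month 2: interest $11.56; balance after payment $614.82.
Month 3: interest $11.22; balance after payment $596.05.
Month 4: interest $10.88; balance after payment $576.92.
Month 5: interest $10.53; balance after payment $557.45.
Month 6: interest $10.17; balance after payment $537.63.
Month 7: interest $9.81; balance after payment $517.44.

$517.44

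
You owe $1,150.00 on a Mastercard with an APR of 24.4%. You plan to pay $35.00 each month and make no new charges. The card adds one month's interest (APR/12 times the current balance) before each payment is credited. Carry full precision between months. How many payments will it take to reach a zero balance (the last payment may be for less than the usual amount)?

Monthly rate r = 24.4%/12 = 2.03333% = 0.0203333.
Recurrence: B ← B·(1+r) − $35.00.
Month 1: interest $23.38; balance after payment $1,138.38.
Month 2: interest $23.15; balance after payment $1,126.53.
Closed form: n = −ln(1 − rB₀/P)/ln(1+r) = −ln(0.3319)/ln(1.02033) ≈ 54.791, so the balance reaches zero during payment 55.

55 months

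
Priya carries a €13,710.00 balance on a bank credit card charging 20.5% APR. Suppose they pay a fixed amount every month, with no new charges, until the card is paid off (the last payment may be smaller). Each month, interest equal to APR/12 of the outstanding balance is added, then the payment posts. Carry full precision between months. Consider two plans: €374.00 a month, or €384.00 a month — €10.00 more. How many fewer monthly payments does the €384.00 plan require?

Monthly rate r = 20.5%/12 = 1.70833% = 0.0170833.
At €374.00/mo: n = ⌈−ln(1 − rB₀/P)/ln(1+r)⌉ = 59 payments (last €37.09); total interest = total paid − €13,710.00 = €8,019.09.
At €384.00/mo: 56 payments (last €222.43); total interest €7,632.43.
Payments saved = 59 − 56 = 3.

3 fewer payments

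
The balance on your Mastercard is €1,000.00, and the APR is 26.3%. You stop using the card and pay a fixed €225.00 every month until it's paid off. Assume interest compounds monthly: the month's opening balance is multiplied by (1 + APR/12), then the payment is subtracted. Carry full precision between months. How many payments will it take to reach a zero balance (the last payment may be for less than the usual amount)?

Monthly rate r = 26.3%/12 = 2.19167% = 0.0219167.
Recurrence: B ← B·(1+r) − €225.00.
Month 1: interest €21.92; balance after payment €796.92.
Month 2: interest €17.47; balance after payment €589.38.
Month 3: interest €12.92; balance after payment €377.30.
Month 4: interest €8.27; balance after payment €160.57.
Month 5: interest €3.52; balance after payment €0.00.

5 payments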